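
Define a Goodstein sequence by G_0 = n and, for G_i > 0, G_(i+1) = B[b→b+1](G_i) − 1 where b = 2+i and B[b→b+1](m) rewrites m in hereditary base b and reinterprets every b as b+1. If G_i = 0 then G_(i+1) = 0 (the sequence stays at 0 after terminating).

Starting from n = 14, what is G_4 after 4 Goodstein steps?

326591

14 —HB2→ 2^(2 + 1) + 2^2 + 2 —bump→ 3^(3 + 1) + 3^3 + 3 = 111 —(−1)→ 110
110 —HB3→ 3^(3 + 1) + 3^3 + 2 —bump→ 4^(4 + 1) + 4^4 + 2 = 1282 —(−1)→ 1281
1281 —HB4→ 4^(4 + 1) + 4^4 + 1 —bump→ 5^(5 + 1) + 5^5 + 1 = 18751 —(−1)→ 18750
18750 —HB5→ 5^(5 + 1) + 5^5 —bump→ 6^(6 + 1) + 6^6 = 326592 —(−1)→ 326591
326591 —HB6→ 6^(6 + 1) + 5·6^5 + 5·6^4 + 5·6^3 + 5·6^2 + 5·6 + 5 —bump→ 7^(7 + 1) + 5·7^5 + 5·7^4 + 5·7^3 + 5·7^2 + 5·7 + 5 = 5862841 —(−1)→ 5862840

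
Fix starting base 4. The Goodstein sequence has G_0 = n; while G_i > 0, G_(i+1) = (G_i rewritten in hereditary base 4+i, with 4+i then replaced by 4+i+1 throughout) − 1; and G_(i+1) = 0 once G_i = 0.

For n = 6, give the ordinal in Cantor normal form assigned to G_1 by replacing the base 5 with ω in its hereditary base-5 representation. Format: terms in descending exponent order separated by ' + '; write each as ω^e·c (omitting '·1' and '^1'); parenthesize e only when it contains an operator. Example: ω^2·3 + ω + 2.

ω + 1

G_0=6  [base 4] 4 + 2  →[4↦5]→  5 + 2 = 7  −1 ⇒ G_1=6
G_1=6  [base 5] 5 + 1  →[5↦6]→  6 + 1 = 7  −1 ⇒ G_2=6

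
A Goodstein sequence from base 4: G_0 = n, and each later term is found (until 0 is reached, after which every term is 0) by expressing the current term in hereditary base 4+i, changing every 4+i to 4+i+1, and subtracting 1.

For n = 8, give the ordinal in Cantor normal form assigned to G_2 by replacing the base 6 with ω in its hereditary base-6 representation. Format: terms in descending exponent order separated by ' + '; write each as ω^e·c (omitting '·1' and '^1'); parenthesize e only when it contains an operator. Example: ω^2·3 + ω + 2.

ω + 3

G_0=8  [base 4] 2·4  →[4↦5]→  2·5 = 10  −1 ⇒ G_1=9
G_1=9  [base 5] 5 + 4  →[5↦6]→  6 + 4 = 10  −1 ⇒ G_2=9
G_2=9  [base 6] 6 + 3  →[6↦7]→  7 + 3 = 10  −1 ⇒ G_3=9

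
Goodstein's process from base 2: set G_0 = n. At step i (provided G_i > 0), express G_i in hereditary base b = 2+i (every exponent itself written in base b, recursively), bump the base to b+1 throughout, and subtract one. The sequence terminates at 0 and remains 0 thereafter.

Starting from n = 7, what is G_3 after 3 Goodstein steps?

3127

[0] 7 ≡ 2^2 + 2 + 1 (base 2). Lift 3: 31. −1: 30.
[1] 30 ≡ 3^3 + 3 (base 3). Lift 4: 260. −1: 259.
[2] 259 ≡ 4^4 + 3 (base 4). Lift 5: 3128. −1: 3127.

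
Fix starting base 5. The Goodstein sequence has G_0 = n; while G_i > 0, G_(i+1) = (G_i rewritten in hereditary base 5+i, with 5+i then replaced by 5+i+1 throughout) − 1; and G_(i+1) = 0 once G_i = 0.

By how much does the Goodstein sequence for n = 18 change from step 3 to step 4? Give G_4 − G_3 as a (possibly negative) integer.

2

[0] 18 ≡ 3·5 + 3 (base 5). Lift 6: 21. −1: 20.
[1] 20 ≡ 3·6 + 2 (base 6). Lift 7: 23. −1: 22.
[2] 22 ≡ 3·7 + 1 (base 7). Lift 8: 25. −1: 24.
[3] 24 ≡ 3·8 (base 8). Lift 9: 27. −1: 26.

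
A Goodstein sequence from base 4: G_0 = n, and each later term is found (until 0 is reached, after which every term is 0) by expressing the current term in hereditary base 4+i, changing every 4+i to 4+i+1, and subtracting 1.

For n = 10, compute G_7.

G_0 = 10. HB_4(10) = 2·4 + 2. Bump = 12. G_1 = 11.
G_1 = 11. HB_5(11) = 2·5 + 1. Bump = 13. G_2 = 12.
G_2 = 12. HB_6(12) = 2·6. Bump = 14. G_3 = 13.
G_3 = 13. HB_7(13) = 7 + 6. Bump = 14. G_4 = 13.
G_4 = 13. HB_8(13) = 8 + 5. Bump = 14. G_5 = 13.
G_5 = 13. HB_9(13) = 9 + 4. Bump = 14. G_6 = 13.
G_6 = 13. HB_10(13) = 10 + 3. Bump = 14. G_7 = 13.
G_7 = 13. HB_11(13) = 11 + 2. Bump = 14. G_8 = 13.

13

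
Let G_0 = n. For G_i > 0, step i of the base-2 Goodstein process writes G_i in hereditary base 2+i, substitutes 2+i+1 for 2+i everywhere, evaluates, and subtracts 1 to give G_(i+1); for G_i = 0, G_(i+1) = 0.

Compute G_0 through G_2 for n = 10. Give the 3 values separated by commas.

G_0 = 10. HB_2(10) = 2^(2 + 1) + 2. Bump = 84. G_1 = 83.
G_1 = 83. HB_3(83) = 3^(3 + 1) + 2. Bump = 1026. G_2 = 1025.

10, 83, 1025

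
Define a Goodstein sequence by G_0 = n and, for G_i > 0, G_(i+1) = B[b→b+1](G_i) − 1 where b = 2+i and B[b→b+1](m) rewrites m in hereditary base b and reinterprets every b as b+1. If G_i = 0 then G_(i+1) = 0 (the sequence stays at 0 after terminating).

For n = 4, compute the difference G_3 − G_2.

19

G_0 = 4. HB_2(4) = 2^2. Bump = 27. G_1 = 26.
G_1 = 26. HB_3(26) = 2·3^2 + 2·3 + 2. Bump = 42. G_2 = 41.
G_2 = 41. HB_4(41) = 2·4^2 + 2·4 + 1. Bump = 61. G_3 = 60.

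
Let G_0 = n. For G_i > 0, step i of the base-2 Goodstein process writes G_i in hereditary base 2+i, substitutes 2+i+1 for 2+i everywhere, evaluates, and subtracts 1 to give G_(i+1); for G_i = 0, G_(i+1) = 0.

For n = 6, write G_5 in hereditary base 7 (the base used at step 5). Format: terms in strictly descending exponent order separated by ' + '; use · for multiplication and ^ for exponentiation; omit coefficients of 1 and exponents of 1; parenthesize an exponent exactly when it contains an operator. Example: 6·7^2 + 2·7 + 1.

5·7^5 + 5·7^4 + 5·7^3 + 5·7^2 + 5·7 + 4

i=0: 6 = 2^2 + 2 (b=2); 2→3: 3^3 + 3 = 30; 30−1 = 29
i=1: 29 = 3^3 + 2 (b=3); 3→4: 4^4 + 2 = 258; 258−1 = 257
i=2: 257 = 4^4 + 1 (b=4); 4→5: 5^5 + 1 = 3126; 3126−1 = 3125
i=3: 3125 = 5^5 (b=5); 5→6: 6^6 = 46656; 46656−1 = 46655
i=4: 46655 = 5·6^5 + 5·6^4 + 5·6^3 + 5·6^2 + 5·6 + 5 (b=6); 6→7: 5·7^5 + 5·7^4 + 5·7^3 + 5·7^2 + 5·7 + 5 = 98040; 98040−1 = 98039
i=5: 98039 = 5·7^5 + 5·7^4 + 5·7^3 + 5·7^2 + 5·7 + 4 (b=7); 7→8: 5·8^5 + 5·8^4 + 5·8^3 + 5·8^2 + 5·8 + 4 = 187244; 187244−1 = 187243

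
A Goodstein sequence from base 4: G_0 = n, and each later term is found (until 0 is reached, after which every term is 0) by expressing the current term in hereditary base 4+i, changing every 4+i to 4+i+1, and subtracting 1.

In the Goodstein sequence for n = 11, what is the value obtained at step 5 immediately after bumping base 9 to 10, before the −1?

i=0: 11 = 2·4 + 3 (b=4); 4→5: 2·5 + 3 = 13; 13−1 = 12
i=1: 12 = 2·5 + 2 (b=5); 5→6: 2·6 + 2 = 14; 14−1 = 13
i=2: 13 = 2·6 + 1 (b=6); 6→7: 2·7 + 1 = 15; 15−1 = 14
i=3: 14 = 2·7 (b=7); 7→8: 2·8 = 16; 16−1 = 15
i=4: 15 = 8 + 7 (b=8); 8→9: 9 + 7 = 16; 16−1 = 15

16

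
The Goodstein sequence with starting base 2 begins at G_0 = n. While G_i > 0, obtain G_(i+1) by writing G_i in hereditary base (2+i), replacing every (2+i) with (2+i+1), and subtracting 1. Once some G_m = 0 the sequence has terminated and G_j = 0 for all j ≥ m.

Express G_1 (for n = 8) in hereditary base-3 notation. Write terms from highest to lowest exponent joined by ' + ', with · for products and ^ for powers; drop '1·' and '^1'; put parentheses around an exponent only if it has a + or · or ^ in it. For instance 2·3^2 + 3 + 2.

2·3^3 + 2·3^2 + 2·3 + 2

G_0 = 8. HB_2(8) = 2^(2 + 1). Bump = 81. G_1 = 80.
G_1 = 80. HB_3(80) = 2·3^3 + 2·3^2 + 2·3 + 2. Bump = 554. G_2 = 553.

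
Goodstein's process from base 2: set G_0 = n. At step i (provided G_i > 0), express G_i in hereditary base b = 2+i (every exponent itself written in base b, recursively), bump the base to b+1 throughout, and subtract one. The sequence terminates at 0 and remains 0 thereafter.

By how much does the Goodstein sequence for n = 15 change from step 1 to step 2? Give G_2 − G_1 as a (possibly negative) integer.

G_0 = 15. HB_2(15) = 2^(2 + 1) + 2^2 + 2 + 1. Bump = 112. G_1 = 111.
G_1 = 111. HB_3(111) = 3^(3 + 1) + 3^3 + 3. Bump = 1284. G_2 = 1283.

1172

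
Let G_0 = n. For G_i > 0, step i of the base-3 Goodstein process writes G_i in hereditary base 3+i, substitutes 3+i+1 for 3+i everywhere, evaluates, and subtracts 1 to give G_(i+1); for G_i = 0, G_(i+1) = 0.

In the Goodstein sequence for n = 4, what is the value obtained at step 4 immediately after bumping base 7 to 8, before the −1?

2

(0) 4|_3 = 3 + 1 ↦ 4 + 1|_4 = 5 ⇒ 4
(1) 4|_4 = 4 ↦ 5|_5 = 5 ⇒ 4
(2) 4|_5 = 4 ↦ 4|_6 = 4 ⇒ 3
(3) 3|_6 = 3 ↦ 3|_7 = 3 ⇒ 2
(4) 2|_7 = 2 ↦ 2|_8 = 2 ⇒ 1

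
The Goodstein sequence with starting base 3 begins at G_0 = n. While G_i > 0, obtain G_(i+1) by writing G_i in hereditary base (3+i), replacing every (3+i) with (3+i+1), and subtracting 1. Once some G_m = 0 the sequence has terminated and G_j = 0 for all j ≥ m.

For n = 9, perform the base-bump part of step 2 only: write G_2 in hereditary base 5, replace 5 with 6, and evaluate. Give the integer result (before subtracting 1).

[0] 9 ≡ 3^2 (base 3). Lift 4: 16. −1: 15.
[1] 15 ≡ 3·4 + 3 (base 4). Lift 5: 18. −1: 17.
[2] 17 ≡ 3·5 + 2 (base 5). Lift 6: 20. −1: 19.

20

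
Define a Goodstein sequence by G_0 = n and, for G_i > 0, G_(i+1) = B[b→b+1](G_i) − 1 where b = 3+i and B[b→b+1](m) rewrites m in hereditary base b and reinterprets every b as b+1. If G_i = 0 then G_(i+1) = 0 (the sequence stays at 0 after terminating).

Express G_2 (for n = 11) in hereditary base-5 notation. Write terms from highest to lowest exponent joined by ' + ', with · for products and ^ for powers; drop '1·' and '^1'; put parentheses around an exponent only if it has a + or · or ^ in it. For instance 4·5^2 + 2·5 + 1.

11 —HB3→ 3^2 + 2 —bump→ 4^2 + 2 = 18 —(−1)→ 17
17 —HB4→ 4^2 + 1 —bump→ 5^2 + 1 = 26 —(−1)→ 25

5^2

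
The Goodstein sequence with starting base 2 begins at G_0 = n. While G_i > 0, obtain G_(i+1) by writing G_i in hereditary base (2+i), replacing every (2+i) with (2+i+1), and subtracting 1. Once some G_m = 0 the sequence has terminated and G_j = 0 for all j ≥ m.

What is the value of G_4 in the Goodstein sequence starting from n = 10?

[0] 10 ≡ 2^(2 + 1) + 2 (base 2). Lift 3: 84. −1: 83.
[1] 83 ≡ 3^(3 + 1) + 2 (base 3). Lift 4: 1026. −1: 1025.
[2] 1025 ≡ 4^(4 + 1) + 1 (base 4). Lift 5: 15626. −1: 15625.
[3] 15625 ≡ 5^(5 + 1) (base 5). Lift 6: 279936. −1: 279935.

279935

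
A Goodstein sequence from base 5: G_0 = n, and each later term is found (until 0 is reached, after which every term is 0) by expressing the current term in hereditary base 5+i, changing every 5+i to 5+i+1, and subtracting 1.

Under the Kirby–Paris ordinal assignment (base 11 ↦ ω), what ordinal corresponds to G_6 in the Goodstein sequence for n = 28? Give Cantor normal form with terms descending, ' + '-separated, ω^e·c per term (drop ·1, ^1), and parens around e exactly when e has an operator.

(0) 28|_5 = 5^2 + 3 ↦ 6^2 + 3|_6 = 39 ⇒ 38
(1) 38|_6 = 6^2 + 2 ↦ 7^2 + 2|_7 = 51 ⇒ 50
(2) 50|_7 = 7^2 + 1 ↦ 8^2 + 1|_8 = 65 ⇒ 64
(3) 64|_8 = 8^2 ↦ 9^2|_9 = 81 ⇒ 80
(4) 80|_9 = 8·9 + 8 ↦ 8·10 + 8|_10 = 88 ⇒ 87
(5) 87|_10 = 8·10 + 7 ↦ 8·11 + 7|_11 = 95 ⇒ 94
(6) 94|_11 = 8·11 + 6 ↦ 8·12 + 6|_12 = 102 ⇒ 101

ω·8 + 6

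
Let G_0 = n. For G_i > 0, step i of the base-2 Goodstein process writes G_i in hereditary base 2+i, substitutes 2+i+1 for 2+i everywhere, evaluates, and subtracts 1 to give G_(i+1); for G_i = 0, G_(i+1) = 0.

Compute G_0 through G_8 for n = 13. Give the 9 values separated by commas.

13, 108, 1279, 16092, 280711, 5765998, 134219479, 3486786855, 100000003325

step 0: 13 = 2^(2 + 1) + 2^2 + 1; sub 3 for 2: 3^(3 + 1) + 3^3 + 1; = 109; G_1 = 109−1 = 108
step 1: 108 = 3^(3 + 1) + 3^3; sub 4 for 3: 4^(4 + 1) + 4^4; = 1280; G_2 = 1280−1 = 1279
step 2: 1279 = 4^(4 + 1) + 3·4^3 + 3·4^2 + 3·4 + 3; sub 5 for 4: 5^(5 + 1) + 3·5^3 + 3·5^2 + 3·5 + 3; = 16093; G_3 = 16093−1 = 16092
step 3: 16092 = 5^(5 + 1) + 3·5^3 + 3·5^2 + 3·5 + 2; sub 6 for 5: 6^(6 + 1) + 3·6^3 + 3·6^2 + 3·6 + 2; = 280712; G_4 = 280712−1 = 280711
step 4: 280711 = 6^(6 + 1) + 3·6^3 + 3·6^2 + 3·6 + 1; sub 7 for 6: 7^(7 + 1) + 3·7^3 + 3·7^2 + 3·7 + 1; = 5765999; G_5 = 5765999−1 = 5765998
step 5: 5765998 = 7^(7 + 1) + 3·7^3 + 3·7^2 + 3·7; sub 8 for 7: 8^(8 + 1) + 3·8^3 + 3·8^2 + 3·8; = 134219480; G_6 = 134219480−1 = 134219479
step 6: 134219479 = 8^(8 + 1) + 3·8^3 + 3·8^2 + 2·8 + 7; sub 9 for 8: 9^(9 + 1) + 3·9^3 + 3·9^2 + 2·9 + 7; = 3486786856; G_7 = 3486786856−1 = 3486786855
step 7: 3486786855 = 9^(9 + 1) + 3·9^3 + 3·9^2 + 2·9 + 6; sub 10 for 9: 10^(10 + 1) + 3·10^3 + 3·10^2 + 2·10 + 6; = 100000003326; G_8 = 100000003326−1 = 100000003325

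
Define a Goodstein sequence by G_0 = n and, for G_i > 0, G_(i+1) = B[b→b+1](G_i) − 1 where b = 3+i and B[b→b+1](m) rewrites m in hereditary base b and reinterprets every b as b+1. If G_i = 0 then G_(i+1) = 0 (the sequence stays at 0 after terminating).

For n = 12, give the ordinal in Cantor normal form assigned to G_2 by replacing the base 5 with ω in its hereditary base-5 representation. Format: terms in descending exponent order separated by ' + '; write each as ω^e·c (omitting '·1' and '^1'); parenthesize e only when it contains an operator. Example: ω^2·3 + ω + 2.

base 3: 12 = 3^2 + 3; at 4: 4^2 + 4 = 20; next = 19
base 4: 19 = 4^2 + 3; at 5: 5^2 + 3 = 28; next = 27
base 5: 27 = 5^2 + 2; at 6: 6^2 + 2 = 38; next = 37

ω^2 + 2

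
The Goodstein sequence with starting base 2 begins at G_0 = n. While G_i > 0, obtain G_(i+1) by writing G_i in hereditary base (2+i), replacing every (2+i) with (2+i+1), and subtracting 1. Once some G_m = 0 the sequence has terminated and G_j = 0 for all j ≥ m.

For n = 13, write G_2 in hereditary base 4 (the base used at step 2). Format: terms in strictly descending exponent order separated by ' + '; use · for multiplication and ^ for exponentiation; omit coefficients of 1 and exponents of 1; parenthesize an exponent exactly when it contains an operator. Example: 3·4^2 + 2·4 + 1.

G_0=13  [base 2] 2^(2 + 1) + 2^2 + 1  →[2↦3]→  3^(3 + 1) + 3^3 + 1 = 109  −1 ⇒ G_1=108
G_1=108  [base 3] 3^(3 + 1) + 3^3  →[3↦4]→  4^(4 + 1) + 4^4 = 1280  −1 ⇒ G_2=1279
G_2=1279  [base 4] 4^(4 + 1) + 3·4^3 + 3·4^2 + 3·4 + 3  →[4↦5]→  5^(5 + 1) + 3·5^3 + 3·5^2 + 3·5 + 3 = 16093  −1 ⇒ G_3=16092

4^(4 + 1) + 3·4^3 + 3·4^2 + 3·4 + 3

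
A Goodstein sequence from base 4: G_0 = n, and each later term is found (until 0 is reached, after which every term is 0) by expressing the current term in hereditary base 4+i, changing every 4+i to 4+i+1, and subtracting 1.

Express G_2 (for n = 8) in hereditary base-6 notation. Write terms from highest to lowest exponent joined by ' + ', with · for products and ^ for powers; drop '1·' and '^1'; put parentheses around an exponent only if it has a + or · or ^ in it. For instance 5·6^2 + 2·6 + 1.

i=0: 8 = 2·4 (b=4); 4→5: 2·5 = 10; 10−1 = 9
i=1: 9 = 5 + 4 (b=5); 5→6: 6 + 4 = 10; 10−1 = 9
i=2: 9 = 6 + 3 (b=6); 6→7: 7 + 3 = 10; 10−1 = 9

6 + 3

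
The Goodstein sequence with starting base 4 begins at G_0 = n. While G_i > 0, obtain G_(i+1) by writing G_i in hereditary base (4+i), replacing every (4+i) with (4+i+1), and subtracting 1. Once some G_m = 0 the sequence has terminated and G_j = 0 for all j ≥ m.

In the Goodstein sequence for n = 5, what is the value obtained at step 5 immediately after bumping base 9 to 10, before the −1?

[0] 5 ≡ 4 + 1 (base 4). Lift 5: 6. −1: 5.
[1] 5 ≡ 5 (base 5). Lift 6: 6. −1: 5.
[2] 5 ≡ 5 (base 6). Lift 7: 5. −1: 4.
[3] 4 ≡ 4 (base 7). Lift 8: 4. −1: 3.
[4] 3 ≡ 3 (base 8). Lift 9: 3. −1: 2.
[5] 2 ≡ 2 (base 9). Lift 10: 2. −1: 1.

2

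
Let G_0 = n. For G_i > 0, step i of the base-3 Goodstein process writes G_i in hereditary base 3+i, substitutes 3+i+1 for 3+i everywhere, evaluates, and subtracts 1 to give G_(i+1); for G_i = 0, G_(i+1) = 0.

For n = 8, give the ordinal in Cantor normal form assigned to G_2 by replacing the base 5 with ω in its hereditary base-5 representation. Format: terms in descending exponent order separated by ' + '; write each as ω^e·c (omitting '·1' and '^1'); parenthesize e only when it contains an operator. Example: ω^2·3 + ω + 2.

ω·2

i=0: 8 = 2·3 + 2 (b=3); 3→4: 2·4 + 2 = 10; 10−1 = 9
i=1: 9 = 2·4 + 1 (b=4); 4→5: 2·5 + 1 = 11; 11−1 = 10
i=2: 10 = 2·5 (b=5); 5→6: 2·6 = 12; 12−1 = 11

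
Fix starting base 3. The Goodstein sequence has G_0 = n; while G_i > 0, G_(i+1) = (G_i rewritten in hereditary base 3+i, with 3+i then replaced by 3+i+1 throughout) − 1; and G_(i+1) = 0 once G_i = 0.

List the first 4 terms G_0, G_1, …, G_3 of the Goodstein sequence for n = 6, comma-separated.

6, 7, 7, 7

[0] 6 ≡ 2·3 (base 3). Lift 4: 8. −1: 7.
[1] 7 ≡ 4 + 3 (base 4). Lift 5: 8. −1: 7.
[2] 7 ≡ 5 + 2 (base 5). Lift 6: 8. −1: 7.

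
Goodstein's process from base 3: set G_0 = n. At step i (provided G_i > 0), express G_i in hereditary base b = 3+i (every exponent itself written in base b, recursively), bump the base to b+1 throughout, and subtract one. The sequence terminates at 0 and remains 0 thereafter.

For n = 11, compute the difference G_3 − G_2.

10

11 —HB3→ 3^2 + 2 —bump→ 4^2 + 2 = 18 —(−1)→ 17
17 —HB4→ 4^2 + 1 —bump→ 5^2 + 1 = 26 —(−1)→ 25
25 —HB5→ 5^2 —bump→ 6^2 = 36 —(−1)→ 35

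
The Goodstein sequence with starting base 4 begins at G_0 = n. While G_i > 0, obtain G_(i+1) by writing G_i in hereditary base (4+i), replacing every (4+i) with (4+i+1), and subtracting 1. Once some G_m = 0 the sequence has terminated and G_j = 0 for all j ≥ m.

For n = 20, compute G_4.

[0] 20 ≡ 4^2 + 4 (base 4). Lift 5: 30. −1: 29.
[1] 29 ≡ 5^2 + 4 (base 5). Lift 6: 40. −1: 39.
[2] 39 ≡ 6^2 + 3 (base 6). Lift 7: 52. −1: 51.
[3] 51 ≡ 7^2 + 2 (base 7). Lift 8: 66. −1: 65.
[4] 65 ≡ 8^2 + 1 (base 8). Lift 9: 82. −1: 81.

65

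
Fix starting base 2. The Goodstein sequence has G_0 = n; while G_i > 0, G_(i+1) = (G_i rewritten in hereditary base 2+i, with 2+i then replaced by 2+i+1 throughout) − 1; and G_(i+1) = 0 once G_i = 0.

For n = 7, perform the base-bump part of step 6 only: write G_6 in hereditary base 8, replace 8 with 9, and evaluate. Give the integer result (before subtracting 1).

37665880

base 2: 7 = 2^2 + 2 + 1; at 3: 3^3 + 3 + 1 = 31; next = 30
base 3: 30 = 3^3 + 3; at 4: 4^4 + 4 = 260; next = 259
base 4: 259 = 4^4 + 3; at 5: 5^5 + 3 = 3128; next = 3127
base 5: 3127 = 5^5 + 2; at 6: 6^6 + 2 = 46658; next = 46657
base 6: 46657 = 6^6 + 1; at 7: 7^7 + 1 = 823544; next = 823543
base 7: 823543 = 7^7; at 8: 8^8 = 16777216; next = 16777215
base 8: 16777215 = 7·8^7 + 7·8^6 + 7·8^5 + 7·8^4 + 7·8^3 + 7·8^2 + 7·8 + 7; at 9: 7·9^7 + 7·9^6 + 7·9^5 + 7·9^4 + 7·9^3 + 7·9^2 + 7·9 + 7 = 37665880; next = 37665879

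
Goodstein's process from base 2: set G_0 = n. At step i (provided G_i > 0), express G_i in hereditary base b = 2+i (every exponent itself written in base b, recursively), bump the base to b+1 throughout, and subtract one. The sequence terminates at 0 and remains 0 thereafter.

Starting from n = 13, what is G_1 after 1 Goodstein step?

108

(0) 13|_2 = 2^(2 + 1) + 2^2 + 1 ↦ 3^(3 + 1) + 3^3 + 1|_3 = 109 ⇒ 108
(1) 108|_3 = 3^(3 + 1) + 3^3 ↦ 4^(4 + 1) + 4^4|_4 = 1280 ⇒ 1279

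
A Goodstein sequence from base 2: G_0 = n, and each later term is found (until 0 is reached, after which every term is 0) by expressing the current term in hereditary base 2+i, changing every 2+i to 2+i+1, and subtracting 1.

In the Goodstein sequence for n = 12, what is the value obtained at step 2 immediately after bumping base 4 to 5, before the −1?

G_0 = 12. HB_2(12) = 2^(2 + 1) + 2^2. Bump = 108. G_1 = 107.
G_1 = 107. HB_3(107) = 3^(3 + 1) + 2·3^2 + 2·3 + 2. Bump = 1066. G_2 = 1065.

15686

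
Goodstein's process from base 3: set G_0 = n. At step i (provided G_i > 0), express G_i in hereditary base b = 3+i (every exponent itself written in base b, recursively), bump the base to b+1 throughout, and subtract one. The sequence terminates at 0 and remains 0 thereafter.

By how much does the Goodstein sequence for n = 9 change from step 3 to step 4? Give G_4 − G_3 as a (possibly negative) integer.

2

9 —HB3→ 3^2 —bump→ 4^2 = 16 —(−1)→ 15
15 —HB4→ 3·4 + 3 —bump→ 3·5 + 3 = 18 —(−1)→ 17
17 —HB5→ 3·5 + 2 —bump→ 3·6 + 2 = 20 —(−1)→ 19
19 —HB6→ 3·6 + 1 —bump→ 3·7 + 1 = 22 —(−1)→ 21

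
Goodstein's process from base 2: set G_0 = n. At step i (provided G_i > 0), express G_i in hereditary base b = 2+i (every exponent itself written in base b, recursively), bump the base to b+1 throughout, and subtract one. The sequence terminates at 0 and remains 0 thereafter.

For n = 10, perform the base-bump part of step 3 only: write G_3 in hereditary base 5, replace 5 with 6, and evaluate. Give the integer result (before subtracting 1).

279936

[0] 10 ≡ 2^(2 + 1) + 2 (base 2). Lift 3: 84. −1: 83.
[1] 83 ≡ 3^(3 + 1) + 2 (base 3). Lift 4: 1026. −1: 1025.
[2] 1025 ≡ 4^(4 + 1) + 1 (base 4). Lift 5: 15626. −1: 15625.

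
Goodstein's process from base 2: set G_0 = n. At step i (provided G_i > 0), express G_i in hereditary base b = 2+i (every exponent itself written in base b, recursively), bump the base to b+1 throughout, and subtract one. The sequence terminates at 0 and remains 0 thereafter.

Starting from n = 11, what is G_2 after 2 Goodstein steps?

11 —HB2→ 2^(2 + 1) + 2 + 1 —bump→ 3^(3 + 1) + 3 + 1 = 85 —(−1)→ 84
84 —HB3→ 3^(3 + 1) + 3 —bump→ 4^(4 + 1) + 4 = 1028 —(−1)→ 1027

1027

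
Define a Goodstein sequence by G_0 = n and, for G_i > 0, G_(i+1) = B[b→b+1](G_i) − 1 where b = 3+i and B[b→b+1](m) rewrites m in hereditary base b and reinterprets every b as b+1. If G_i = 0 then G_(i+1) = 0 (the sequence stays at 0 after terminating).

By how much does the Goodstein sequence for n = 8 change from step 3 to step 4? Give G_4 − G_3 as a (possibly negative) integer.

0

base 3: 8 = 2·3 + 2; at 4: 2·4 + 2 = 10; next = 9
base 4: 9 = 2·4 + 1; at 5: 2·5 + 1 = 11; next = 10
base 5: 10 = 2·5; at 6: 2·6 = 12; next = 11
base 6: 11 = 6 + 5; at 7: 7 + 5 = 12; next = 11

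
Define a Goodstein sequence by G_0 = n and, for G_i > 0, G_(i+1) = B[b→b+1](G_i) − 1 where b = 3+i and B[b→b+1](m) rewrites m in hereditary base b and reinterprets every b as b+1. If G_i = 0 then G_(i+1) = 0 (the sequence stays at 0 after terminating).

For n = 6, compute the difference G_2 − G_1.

0

G_0 = 6. HB_3(6) = 2·3. Bump = 8. G_1 = 7.
G_1 = 7. HB_4(7) = 4 + 3. Bump = 8. G_2 = 7.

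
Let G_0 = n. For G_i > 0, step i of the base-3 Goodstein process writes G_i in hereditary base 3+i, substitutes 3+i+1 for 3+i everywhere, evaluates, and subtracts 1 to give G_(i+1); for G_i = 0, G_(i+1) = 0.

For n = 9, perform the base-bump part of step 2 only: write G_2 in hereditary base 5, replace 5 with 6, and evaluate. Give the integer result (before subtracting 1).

20

(0) 9|_3 = 3^2 ↦ 4^2|_4 = 16 ⇒ 15
(1) 15|_4 = 3·4 + 3 ↦ 3·5 + 3|_5 = 18 ⇒ 17
(2) 17|_5 = 3·5 + 2 ↦ 3·6 + 2|_6 = 20 ⇒ 19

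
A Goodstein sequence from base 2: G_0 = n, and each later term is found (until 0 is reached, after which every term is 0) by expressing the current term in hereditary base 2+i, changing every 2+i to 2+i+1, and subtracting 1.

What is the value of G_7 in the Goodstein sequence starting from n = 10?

[0] 10 ≡ 2^(2 + 1) + 2 (base 2). Lift 3: 84. −1: 83.
[1] 83 ≡ 3^(3 + 1) + 2 (base 3). Lift 4: 1026. −1: 1025.
[2] 1025 ≡ 4^(4 + 1) + 1 (base 4). Lift 5: 15626. −1: 15625.
[3] 15625 ≡ 5^(5 + 1) (base 5). Lift 6: 279936. −1: 279935.
[4] 279935 ≡ 5·6^6 + 5·6^5 + 5·6^4 + 5·6^3 + 5·6^2 + 5·6 + 5 (base 6). Lift 7: 4215755. −1: 4215754.
[5] 4215754 ≡ 5·7^7 + 5·7^5 + 5·7^4 + 5·7^3 + 5·7^2 + 5·7 + 4 (base 7). Lift 8: 84073324. −1: 84073323.
[6] 84073323 ≡ 5·8^8 + 5·8^5 + 5·8^4 + 5·8^3 + 5·8^2 + 5·8 + 3 (base 8). Lift 9: 1937434593. −1: 1937434592.

1937434592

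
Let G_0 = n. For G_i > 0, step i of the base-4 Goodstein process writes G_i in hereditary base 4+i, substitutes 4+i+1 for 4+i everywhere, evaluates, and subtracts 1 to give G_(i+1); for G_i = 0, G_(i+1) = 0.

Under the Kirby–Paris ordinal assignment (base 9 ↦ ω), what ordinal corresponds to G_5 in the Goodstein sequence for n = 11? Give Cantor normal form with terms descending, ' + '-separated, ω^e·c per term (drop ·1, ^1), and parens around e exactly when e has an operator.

ω + 6

G_0=11  [base 4] 2·4 + 3  →[4↦5]→  2·5 + 3 = 13  −1 ⇒ G_1=12
G_1=12  [base 5] 2·5 + 2  →[5↦6]→  2·6 + 2 = 14  −1 ⇒ G_2=13
G_2=13  [base 6] 2·6 + 1  →[6↦7]→  2·7 + 1 = 15  −1 ⇒ G_3=14
G_3=14  [base 7] 2·7  →[7↦8]→  2·8 = 16  −1 ⇒ G_4=15
G_4=15  [base 8] 8 + 7  →[8↦9]→  9 + 7 = 16  −1 ⇒ G_5=15
G_5=15  [base 9] 9 + 6  →[9↦10]→  10 + 6 = 16  −1 ⇒ G_6=15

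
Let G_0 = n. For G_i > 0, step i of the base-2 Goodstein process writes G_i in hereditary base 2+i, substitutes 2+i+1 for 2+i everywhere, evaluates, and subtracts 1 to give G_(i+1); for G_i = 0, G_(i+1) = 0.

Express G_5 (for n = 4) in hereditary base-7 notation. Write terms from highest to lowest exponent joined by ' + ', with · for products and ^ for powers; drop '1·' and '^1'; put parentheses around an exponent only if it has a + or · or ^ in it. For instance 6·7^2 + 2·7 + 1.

G_0 = 4. HB_2(4) = 2^2. Bump = 27. G_1 = 26.
G_1 = 26. HB_3(26) = 2·3^2 + 2·3 + 2. Bump = 42. G_2 = 41.
G_2 = 41. HB_4(41) = 2·4^2 + 2·4 + 1. Bump = 61. G_3 = 60.
G_3 = 60. HB_5(60) = 2·5^2 + 2·5. Bump = 84. G_4 = 83.
G_4 = 83. HB_6(83) = 2·6^2 + 6 + 5. Bump = 110. G_5 = 109.
G_5 = 109. HB_7(109) = 2·7^2 + 7 + 4. Bump = 140. G_6 = 139.

2·7^2 + 7 + 4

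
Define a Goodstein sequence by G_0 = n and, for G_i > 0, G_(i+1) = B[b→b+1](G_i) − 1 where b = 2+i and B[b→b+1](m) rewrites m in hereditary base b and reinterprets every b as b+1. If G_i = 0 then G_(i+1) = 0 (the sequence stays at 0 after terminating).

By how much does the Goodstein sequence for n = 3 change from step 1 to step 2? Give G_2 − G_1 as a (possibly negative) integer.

0

(0) 3|_2 = 2 + 1 ↦ 3 + 1|_3 = 4 ⇒ 3
(1) 3|_3 = 3 ↦ 4|_4 = 4 ⇒ 3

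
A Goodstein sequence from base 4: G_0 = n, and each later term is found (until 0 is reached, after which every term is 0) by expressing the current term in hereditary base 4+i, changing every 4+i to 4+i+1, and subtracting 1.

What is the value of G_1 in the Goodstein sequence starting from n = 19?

27

G_0 = 19. HB_4(19) = 4^2 + 3. Bump = 28. G_1 = 27.
G_1 = 27. HB_5(27) = 5^2 + 2. Bump = 38. G_2 = 37.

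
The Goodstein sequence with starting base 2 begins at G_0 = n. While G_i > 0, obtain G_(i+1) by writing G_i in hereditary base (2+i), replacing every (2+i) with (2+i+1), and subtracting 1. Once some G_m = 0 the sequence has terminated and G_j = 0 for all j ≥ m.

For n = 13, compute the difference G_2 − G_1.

1171

G_0=13  [base 2] 2^(2 + 1) + 2^2 + 1  →[2↦3]→  3^(3 + 1) + 3^3 + 1 = 109  −1 ⇒ G_1=108
G_1=108  [base 3] 3^(3 + 1) + 3^3  →[3↦4]→  4^(4 + 1) + 4^4 = 1280  −1 ⇒ G_2=1279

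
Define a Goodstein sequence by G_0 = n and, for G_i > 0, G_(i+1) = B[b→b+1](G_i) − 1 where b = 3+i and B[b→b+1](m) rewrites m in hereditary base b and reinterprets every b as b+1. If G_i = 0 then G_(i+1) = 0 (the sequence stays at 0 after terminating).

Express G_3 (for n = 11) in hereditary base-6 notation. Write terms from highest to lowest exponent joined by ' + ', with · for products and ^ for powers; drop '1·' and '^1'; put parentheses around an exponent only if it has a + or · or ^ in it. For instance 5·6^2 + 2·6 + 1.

[0] 11 ≡ 3^2 + 2 (base 3). Lift 4: 18. −1: 17.
[1] 17 ≡ 4^2 + 1 (base 4). Lift 5: 26. −1: 25.
[2] 25 ≡ 5^2 (base 5). Lift 6: 36. −1: 35.
[3] 35 ≡ 5·6 + 5 (base 6). Lift 7: 40. −1: 39.

5·6 + 5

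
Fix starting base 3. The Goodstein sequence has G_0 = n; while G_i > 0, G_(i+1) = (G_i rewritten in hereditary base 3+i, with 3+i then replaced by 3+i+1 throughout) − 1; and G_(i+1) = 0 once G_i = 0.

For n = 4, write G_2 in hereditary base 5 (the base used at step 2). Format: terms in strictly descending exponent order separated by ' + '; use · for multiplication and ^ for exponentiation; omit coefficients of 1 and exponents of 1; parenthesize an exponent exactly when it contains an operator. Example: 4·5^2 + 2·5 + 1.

[0] 4 ≡ 3 + 1 (base 3). Lift 4: 5. −1: 4.
[1] 4 ≡ 4 (base 4). Lift 5: 5. −1: 4.
[2] 4 ≡ 4 (base 5). Lift 6: 4. −1: 3.

4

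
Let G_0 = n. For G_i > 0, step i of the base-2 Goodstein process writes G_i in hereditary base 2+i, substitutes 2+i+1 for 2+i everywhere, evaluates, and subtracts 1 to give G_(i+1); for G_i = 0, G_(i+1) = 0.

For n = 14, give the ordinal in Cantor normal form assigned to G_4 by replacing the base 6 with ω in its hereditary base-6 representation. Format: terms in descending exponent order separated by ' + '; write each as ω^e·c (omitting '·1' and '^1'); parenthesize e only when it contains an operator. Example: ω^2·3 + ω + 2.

14 —HB2→ 2^(2 + 1) + 2^2 + 2 —bump→ 3^(3 + 1) + 3^3 + 3 = 111 —(−1)→ 110
110 —HB3→ 3^(3 + 1) + 3^3 + 2 —bump→ 4^(4 + 1) + 4^4 + 2 = 1282 —(−1)→ 1281
1281 —HB4→ 4^(4 + 1) + 4^4 + 1 —bump→ 5^(5 + 1) + 5^5 + 1 = 18751 —(−1)→ 18750
18750 —HB5→ 5^(5 + 1) + 5^5 —bump→ 6^(6 + 1) + 6^6 = 326592 —(−1)→ 326591

ω^(ω + 1) + ω^5·5 + ω^4·5 + ω^3·5 + ω^2·5 + ω·5 + 5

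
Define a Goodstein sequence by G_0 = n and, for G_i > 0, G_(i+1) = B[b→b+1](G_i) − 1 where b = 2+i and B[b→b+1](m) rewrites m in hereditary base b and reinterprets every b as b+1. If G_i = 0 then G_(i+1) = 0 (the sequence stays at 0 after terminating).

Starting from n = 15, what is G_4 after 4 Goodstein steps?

[0] 15 ≡ 2^(2 + 1) + 2^2 + 2 + 1 (base 2). Lift 3: 112. −1: 111.
[1] 111 ≡ 3^(3 + 1) + 3^3 + 3 (base 3). Lift 4: 1284. −1: 1283.
[2] 1283 ≡ 4^(4 + 1) + 4^4 + 3 (base 4). Lift 5: 18753. −1: 18752.
[3] 18752 ≡ 5^(5 + 1) + 5^5 + 2 (base 5). Lift 6: 326594. −1: 326593.
[4] 326593 ≡ 6^(6 + 1) + 6^6 + 1 (base 6). Lift 7: 6588345. −1: 6588344.

326593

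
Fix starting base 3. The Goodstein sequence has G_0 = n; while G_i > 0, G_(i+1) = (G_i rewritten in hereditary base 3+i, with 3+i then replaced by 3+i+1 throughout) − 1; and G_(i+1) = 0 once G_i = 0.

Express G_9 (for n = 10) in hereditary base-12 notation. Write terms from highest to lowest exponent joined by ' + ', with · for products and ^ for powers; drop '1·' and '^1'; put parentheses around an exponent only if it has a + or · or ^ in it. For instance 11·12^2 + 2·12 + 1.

3·12 + 7

[0] 10 ≡ 3^2 + 1 (base 3). Lift 4: 17. −1: 16.
[1] 16 ≡ 4^2 (base 4). Lift 5: 25. −1: 24.
[2] 24 ≡ 4·5 + 4 (base 5). Lift 6: 28. −1: 27.
[3] 27 ≡ 4·6 + 3 (base 6). Lift 7: 31. −1: 30.
[4] 30 ≡ 4·7 + 2 (base 7). Lift 8: 34. −1: 33.
[5] 33 ≡ 4·8 + 1 (base 8). Lift 9: 37. −1: 36.
[6] 36 ≡ 4·9 (base 9). Lift 10: 40. −1: 39.
[7] 39 ≡ 3·10 + 9 (base 10). Lift 11: 42. −1: 41.
[8] 41 ≡ 3·11 + 8 (base 11). Lift 12: 44. −1: 43.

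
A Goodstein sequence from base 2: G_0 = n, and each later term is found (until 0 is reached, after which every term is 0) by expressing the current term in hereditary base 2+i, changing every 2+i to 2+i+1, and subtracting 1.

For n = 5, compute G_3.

(0) 5|_2 = 2^2 + 1 ↦ 3^3 + 1|_3 = 28 ⇒ 27
(1) 27|_3 = 3^3 ↦ 4^4|_4 = 256 ⇒ 255
(2) 255|_4 = 3·4^3 + 3·4^2 + 3·4 + 3 ↦ 3·5^3 + 3·5^2 + 3·5 + 3|_5 = 468 ⇒ 467
(3) 467|_5 = 3·5^3 + 3·5^2 + 3·5 + 2 ↦ 3·6^3 + 3·6^2 + 3·6 + 2|_6 = 776 ⇒ 775

467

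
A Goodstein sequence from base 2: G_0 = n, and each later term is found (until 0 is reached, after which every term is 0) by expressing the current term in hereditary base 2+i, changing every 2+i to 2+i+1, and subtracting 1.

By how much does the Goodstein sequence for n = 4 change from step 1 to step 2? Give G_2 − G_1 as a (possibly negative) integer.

G_0 = 4. HB_2(4) = 2^2. Bump = 27. G_1 = 26.
G_1 = 26. HB_3(26) = 2·3^2 + 2·3 + 2. Bump = 42. G_2 = 41.

15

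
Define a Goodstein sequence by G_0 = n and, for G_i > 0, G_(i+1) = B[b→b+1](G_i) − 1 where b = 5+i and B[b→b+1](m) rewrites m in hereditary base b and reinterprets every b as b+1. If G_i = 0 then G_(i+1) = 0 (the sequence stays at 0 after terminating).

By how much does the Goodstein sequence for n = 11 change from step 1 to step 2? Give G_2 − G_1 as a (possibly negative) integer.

11 —HB5→ 2·5 + 1 —bump→ 2·6 + 1 = 13 —(−1)→ 12
12 —HB6→ 2·6 —bump→ 2·7 = 14 —(−1)→ 13

1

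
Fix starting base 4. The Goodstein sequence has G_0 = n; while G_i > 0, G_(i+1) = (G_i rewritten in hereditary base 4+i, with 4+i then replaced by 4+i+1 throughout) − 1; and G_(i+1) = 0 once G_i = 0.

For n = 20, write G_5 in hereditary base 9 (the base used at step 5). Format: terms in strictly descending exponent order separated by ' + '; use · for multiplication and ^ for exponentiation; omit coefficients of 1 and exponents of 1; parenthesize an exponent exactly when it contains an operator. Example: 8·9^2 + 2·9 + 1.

G_0=20  [base 4] 4^2 + 4  →[4↦5]→  5^2 + 5 = 30  −1 ⇒ G_1=29
G_1=29  [base 5] 5^2 + 4  →[5↦6]→  6^2 + 4 = 40  −1 ⇒ G_2=39
G_2=39  [base 6] 6^2 + 3  →[6↦7]→  7^2 + 3 = 52  −1 ⇒ G_3=51
G_3=51  [base 7] 7^2 + 2  →[7↦8]→  8^2 + 2 = 66  −1 ⇒ G_4=65
G_4=65  [base 8] 8^2 + 1  →[8↦9]→  9^2 + 1 = 82  −1 ⇒ G_5=81
G_5=81  [base 9] 9^2  →[9↦10]→  10^2 = 100  −1 ⇒ G_6=99

9^2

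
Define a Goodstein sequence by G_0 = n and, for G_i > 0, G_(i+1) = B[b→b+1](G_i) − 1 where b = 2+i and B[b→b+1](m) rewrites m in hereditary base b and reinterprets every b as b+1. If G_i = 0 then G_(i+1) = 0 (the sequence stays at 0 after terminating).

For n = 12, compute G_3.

base 2: 12 = 2^(2 + 1) + 2^2; at 3: 3^(3 + 1) + 3^3 = 108; next = 107
base 3: 107 = 3^(3 + 1) + 2·3^2 + 2·3 + 2; at 4: 4^(4 + 1) + 2·4^2 + 2·4 + 2 = 1066; next = 1065
base 4: 1065 = 4^(4 + 1) + 2·4^2 + 2·4 + 1; at 5: 5^(5 + 1) + 2·5^2 + 2·5 + 1 = 15686; next = 15685
base 5: 15685 = 5^(5 + 1) + 2·5^2 + 2·5; at 6: 6^(6 + 1) + 2·6^2 + 2·6 = 280020; next = 280019

15685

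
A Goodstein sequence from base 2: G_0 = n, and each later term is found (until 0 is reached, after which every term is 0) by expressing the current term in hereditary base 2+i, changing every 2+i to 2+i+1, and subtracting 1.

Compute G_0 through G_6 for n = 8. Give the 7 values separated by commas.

8, 80, 553, 6310, 93395, 1647195, 33554571

8 —HB2→ 2^(2 + 1) —bump→ 3^(3 + 1) = 81 —(−1)→ 80
80 —HB3→ 2·3^3 + 2·3^2 + 2·3 + 2 —bump→ 2·4^4 + 2·4^2 + 2·4 + 2 = 554 —(−1)→ 553
553 —HB4→ 2·4^4 + 2·4^2 + 2·4 + 1 —bump→ 2·5^5 + 2·5^2 + 2·5 + 1 = 6311 —(−1)→ 6310
6310 —HB5→ 2·5^5 + 2·5^2 + 2·5 —bump→ 2·6^6 + 2·6^2 + 2·6 = 93396 —(−1)→ 93395
93395 —HB6→ 2·6^6 + 2·6^2 + 6 + 5 —bump→ 2·7^7 + 2·7^2 + 7 + 5 = 1647196 —(−1)→ 1647195
1647195 —HB7→ 2·7^7 + 2·7^2 + 7 + 4 —bump→ 2·8^8 + 2·8^2 + 8 + 4 = 33554572 —(−1)→ 33554571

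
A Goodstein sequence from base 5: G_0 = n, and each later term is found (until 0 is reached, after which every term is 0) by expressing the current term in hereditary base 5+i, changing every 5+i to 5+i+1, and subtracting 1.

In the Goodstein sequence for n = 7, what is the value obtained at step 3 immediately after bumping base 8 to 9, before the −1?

G_0=7  [base 5] 5 + 2  →[5↦6]→  6 + 2 = 8  −1 ⇒ G_1=7
G_1=7  [base 6] 6 + 1  →[6↦7]→  7 + 1 = 8  −1 ⇒ G_2=7
G_2=7  [base 7] 7  →[7↦8]→  8 = 8  −1 ⇒ G_3=7
G_3=7  [base 8] 7  →[8↦9]→  7 = 7  −1 ⇒ G_4=6

7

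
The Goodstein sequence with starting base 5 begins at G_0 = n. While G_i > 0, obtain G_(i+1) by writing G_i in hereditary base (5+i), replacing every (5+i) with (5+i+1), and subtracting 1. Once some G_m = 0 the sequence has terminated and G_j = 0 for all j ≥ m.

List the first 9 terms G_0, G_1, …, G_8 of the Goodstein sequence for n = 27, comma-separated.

step 0: 27 = 5^2 + 2; sub 6 for 5: 6^2 + 2; = 38; G_1 = 38−1 = 37
step 1: 37 = 6^2 + 1; sub 7 for 6: 7^2 + 1; = 50; G_2 = 50−1 = 49
step 2: 49 = 7^2; sub 8 for 7: 8^2; = 64; G_3 = 64−1 = 63
step 3: 63 = 7·8 + 7; sub 9 for 8: 7·9 + 7; = 70; G_4 = 70−1 = 69
step 4: 69 = 7·9 + 6; sub 10 for 9: 7·10 + 6; = 76; G_5 = 76−1 = 75
step 5: 75 = 7·10 + 5; sub 11 for 10: 7·11 + 5; = 82; G_6 = 82−1 = 81
step 6: 81 = 7·11 + 4; sub 12 for 11: 7·12 + 4; = 88; G_7 = 88−1 = 87
step 7: 87 = 7·12 + 3; sub 13 for 12: 7·13 + 3; = 94; G_8 = 94−1 = 93

27, 37, 49, 63, 69, 75, 81, 87, 93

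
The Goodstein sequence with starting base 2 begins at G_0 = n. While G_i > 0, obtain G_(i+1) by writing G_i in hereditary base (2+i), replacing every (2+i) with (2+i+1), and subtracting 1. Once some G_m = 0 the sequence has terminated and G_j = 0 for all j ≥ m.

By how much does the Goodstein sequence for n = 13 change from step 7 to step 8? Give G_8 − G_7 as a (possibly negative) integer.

96513216470

base 2: 13 = 2^(2 + 1) + 2^2 + 1; at 3: 3^(3 + 1) + 3^3 + 1 = 109; next = 108
base 3: 108 = 3^(3 + 1) + 3^3; at 4: 4^(4 + 1) + 4^4 = 1280; next = 1279
base 4: 1279 = 4^(4 + 1) + 3·4^3 + 3·4^2 + 3·4 + 3; at 5: 5^(5 + 1) + 3·5^3 + 3·5^2 + 3·5 + 3 = 16093; next = 16092
base 5: 16092 = 5^(5 + 1) + 3·5^3 + 3·5^2 + 3·5 + 2; at 6: 6^(6 + 1) + 3·6^3 + 3·6^2 + 3·6 + 2 = 280712; next = 280711
base 6: 280711 = 6^(6 + 1) + 3·6^3 + 3·6^2 + 3·6 + 1; at 7: 7^(7 + 1) + 3·7^3 + 3·7^2 + 3·7 + 1 = 5765999; next = 5765998
base 7: 5765998 = 7^(7 + 1) + 3·7^3 + 3·7^2 + 3·7; at 8: 8^(8 + 1) + 3·8^3 + 3·8^2 + 3·8 = 134219480; next = 134219479
base 8: 134219479 = 8^(8 + 1) + 3·8^3 + 3·8^2 + 2·8 + 7; at 9: 9^(9 + 1) + 3·9^3 + 3·9^2 + 2·9 + 7 = 3486786856; next = 3486786855
base 9: 3486786855 = 9^(9 + 1) + 3·9^3 + 3·9^2 + 2·9 + 6; at 10: 10^(10 + 1) + 3·10^3 + 3·10^2 + 2·10 + 6 = 100000003326; next = 100000003325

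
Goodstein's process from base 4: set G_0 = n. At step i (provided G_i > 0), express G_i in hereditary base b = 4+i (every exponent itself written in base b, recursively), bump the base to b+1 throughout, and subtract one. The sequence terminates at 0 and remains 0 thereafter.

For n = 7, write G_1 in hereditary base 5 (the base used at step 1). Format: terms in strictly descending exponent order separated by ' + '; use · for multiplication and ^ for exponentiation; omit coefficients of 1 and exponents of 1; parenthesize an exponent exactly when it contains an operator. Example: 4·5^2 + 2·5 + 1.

i=0: 7 = 4 + 3 (b=4); 4→5: 5 + 3 = 8; 8−1 = 7
i=1: 7 = 5 + 2 (b=5); 5→6: 6 + 2 = 8; 8−1 = 7

5 + 2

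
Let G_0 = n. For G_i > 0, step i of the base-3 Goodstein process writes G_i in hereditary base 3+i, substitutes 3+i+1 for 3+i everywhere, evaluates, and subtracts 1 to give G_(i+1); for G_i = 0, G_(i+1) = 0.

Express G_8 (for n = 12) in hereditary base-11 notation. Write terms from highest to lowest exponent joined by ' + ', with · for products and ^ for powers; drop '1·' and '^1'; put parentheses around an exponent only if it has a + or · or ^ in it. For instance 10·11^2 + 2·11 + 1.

[0] 12 ≡ 3^2 + 3 (base 3). Lift 4: 20. −1: 19.
[1] 19 ≡ 4^2 + 3 (base 4). Lift 5: 28. −1: 27.
[2] 27 ≡ 5^2 + 2 (base 5). Lift 6: 38. −1: 37.
[3] 37 ≡ 6^2 + 1 (base 6). Lift 7: 50. −1: 49.
[4] 49 ≡ 7^2 (base 7). Lift 8: 64. −1: 63.
[5] 63 ≡ 7·8 + 7 (base 8). Lift 9: 70. −1: 69.
[6] 69 ≡ 7·9 + 6 (base 9). Lift 10: 76. −1: 75.
[7] 75 ≡ 7·10 + 5 (base 10). Lift 11: 82. −1: 81.
[8] 81 ≡ 7·11 + 4 (base 11). Lift 12: 88. −1: 87.

7·11 + 4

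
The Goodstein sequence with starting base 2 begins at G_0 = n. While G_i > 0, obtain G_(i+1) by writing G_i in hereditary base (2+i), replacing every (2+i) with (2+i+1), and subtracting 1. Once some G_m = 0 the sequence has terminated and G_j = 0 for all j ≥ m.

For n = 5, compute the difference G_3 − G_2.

212

G_0=5  [base 2] 2^2 + 1  →[2↦3]→  3^3 + 1 = 28  −1 ⇒ G_1=27
G_1=27  [base 3] 3^3  →[3↦4]→  4^4 = 256  −1 ⇒ G_2=255
G_2=255  [base 4] 3·4^3 + 3·4^2 + 3·4 + 3  →[4↦5]→  3·5^3 + 3·5^2 + 3·5 + 3 = 468  −1 ⇒ G_3=467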